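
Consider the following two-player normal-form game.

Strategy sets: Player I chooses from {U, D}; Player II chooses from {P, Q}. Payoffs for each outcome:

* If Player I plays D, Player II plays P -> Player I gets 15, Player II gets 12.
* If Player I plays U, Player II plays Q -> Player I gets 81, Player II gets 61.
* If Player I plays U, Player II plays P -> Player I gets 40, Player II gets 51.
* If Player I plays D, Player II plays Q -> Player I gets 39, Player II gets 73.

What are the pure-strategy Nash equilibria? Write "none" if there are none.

Player I against P: payoffs 40, 15 → best response U.
Player I against Q: payoffs 81, 39 → best response U.
Player II against U: payoffs 51, 61 → best response Q.
Player II against D: payoffs 12, 73 → best response Q.
Mutual best responses: (U, Q).

The unique pure-strategy Nash equilibrium is (U, Q).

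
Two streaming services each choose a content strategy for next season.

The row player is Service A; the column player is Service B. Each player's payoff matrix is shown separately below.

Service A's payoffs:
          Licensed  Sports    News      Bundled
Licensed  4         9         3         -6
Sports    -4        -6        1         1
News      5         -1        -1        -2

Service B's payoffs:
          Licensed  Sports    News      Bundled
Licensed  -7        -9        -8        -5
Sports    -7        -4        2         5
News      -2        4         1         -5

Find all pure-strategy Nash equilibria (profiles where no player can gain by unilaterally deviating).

(Sports, Bundled)

Service A against Licensed: payoffs 4, -4, 5 → best response News.
Service A against Sports: payoffs 9, -6, -1 → best response Licensed.
Service A against News: payoffs 3, 1, -1 → best response Licensed.
Service A against Bundled: payoffs -6, 1, -2 → best response Sports.
Service B against Licensed: payoffs -7, -9, -8, -5 → best response Bundled.
Service B against Sports: payoffs -7, -4, 2, 5 → best response Bundled.
Service B against News: payoffs -2, 4, 1, -5 → best response Sports.
Mutual best responses: (Sports, Bundled).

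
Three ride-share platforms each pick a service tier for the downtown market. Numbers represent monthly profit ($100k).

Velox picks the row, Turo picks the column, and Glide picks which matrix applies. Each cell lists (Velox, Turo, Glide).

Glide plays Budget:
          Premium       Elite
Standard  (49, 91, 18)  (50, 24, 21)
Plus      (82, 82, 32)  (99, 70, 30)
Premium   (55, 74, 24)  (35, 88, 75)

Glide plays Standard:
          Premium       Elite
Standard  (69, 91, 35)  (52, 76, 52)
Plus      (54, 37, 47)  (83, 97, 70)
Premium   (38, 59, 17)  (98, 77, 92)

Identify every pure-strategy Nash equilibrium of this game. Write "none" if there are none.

Mark each player's best response to every combination of opponents' strategies; a profile where every player is best-responding is a pure Nash equilibrium.
Velox against (Premium, Budget): payoffs 49, 82, 55 → best response Plus.
Velox against (Premium, Standard): payoffs 69, 54, 38 → best response Standard.
Velox against (Elite, Budget): payoffs 50, 99, 35 → best response Plus.
Velox against (Elite, Standard): payoffs 52, 83, 98 → best response Premium.
Turo against (Standard, Budget): payoffs 91, 24 → best response Premium.
Turo against (Standard, Standard): payoffs 91, 76 → best response Premium.
Turo against (Plus, Budget): payoffs 82, 70 → best response Premium.
Turo against (Plus, Standard): payoffs 37, 97 → best response Elite.
Turo against (Premium, Budget): payoffs 74, 88 → best response Elite.
Turo against (Premium, Standard): payoffs 59, 77 → best response Elite.
Glide against (Standard, Premium): payoffs 18, 35 → best response Standard.
Glide against (Standard, Elite): payoffs 21, 52 → best response Standard.
Glide against (Plus, Premium): payoffs 32, 47 → best response Standard.
Glide against (Plus, Elite): payoffs 30, 70 → best response Standard.
Glide against (Premium, Premium): payoffs 24, 17 → best response Budget.
Glide against (Premium, Elite): payoffs 75, 92 → best response Standard.
Mutual best responses: (Standard, Premium, Standard); (Premium, Elite, Standard).

Pure-strategy Nash equilibria: (Standard, Premium, Standard) and (Premium, Elite, Standard)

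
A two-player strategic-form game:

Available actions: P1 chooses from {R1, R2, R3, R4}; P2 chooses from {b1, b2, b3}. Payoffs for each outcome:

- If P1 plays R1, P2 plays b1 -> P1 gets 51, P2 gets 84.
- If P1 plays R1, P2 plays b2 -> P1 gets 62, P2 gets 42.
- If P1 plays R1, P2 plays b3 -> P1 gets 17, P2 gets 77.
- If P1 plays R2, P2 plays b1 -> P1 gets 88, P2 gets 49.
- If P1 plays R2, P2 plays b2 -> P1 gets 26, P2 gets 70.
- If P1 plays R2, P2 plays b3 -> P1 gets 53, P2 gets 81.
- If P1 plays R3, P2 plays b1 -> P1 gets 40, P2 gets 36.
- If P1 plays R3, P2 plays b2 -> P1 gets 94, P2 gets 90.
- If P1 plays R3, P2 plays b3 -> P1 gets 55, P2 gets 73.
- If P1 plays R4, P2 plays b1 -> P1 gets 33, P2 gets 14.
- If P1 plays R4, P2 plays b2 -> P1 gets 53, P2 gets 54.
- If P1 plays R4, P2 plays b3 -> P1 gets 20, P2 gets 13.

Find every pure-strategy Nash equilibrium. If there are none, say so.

Mark each player's best response to every combination of opponents' strategies; a profile where every player is best-responding is a pure Nash equilibrium.
P1 against b1: payoffs 51, 88, 40, 33 → best response R2.
P1 against b2: payoffs 62, 26, 94, 53 → best response R3.
P1 against b3: payoffs 17, 53, 55, 20 → best response R3.
P2 against R1: payoffs 84, 42, 77 → best response b1.
P2 against R2: payoffs 49, 70, 81 → best response b3.
P2 against R3: payoffs 36, 90, 73 → best response b2.
P2 against R4: payoffs 14, 54, 13 → best response b2.
Mutual best responses: (R3, b2).

Pure NE: (R3, b2)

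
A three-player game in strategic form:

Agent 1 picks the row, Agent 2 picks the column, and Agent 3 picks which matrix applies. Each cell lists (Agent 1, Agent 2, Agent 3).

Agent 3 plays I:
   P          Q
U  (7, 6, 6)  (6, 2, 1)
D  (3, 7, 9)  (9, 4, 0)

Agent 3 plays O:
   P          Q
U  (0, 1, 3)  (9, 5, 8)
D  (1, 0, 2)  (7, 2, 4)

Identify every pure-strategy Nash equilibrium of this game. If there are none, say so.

The pure Nash equilibria are (U, P, I) and (U, Q, O).

Agent 1 against (P, I): payoffs 7, 3 → best response U.
Agent 1 against (P, O): payoffs 0, 1 → best response D.
Agent 1 against (Q, I): payoffs 6, 9 → best response D.
Agent 1 against (Q, O): payoffs 9, 7 → best response U.
Agent 2 against (U, I): payoffs 6, 2 → best response P.
Agent 2 against (U, O): payoffs 1, 5 → best response Q.
Agent 2 against (D, I): payoffs 7, 4 → best response P.
Agent 2 against (D, O): payoffs 0, 2 → best response Q.
Agent 3 against (U, P): payoffs 6, 3 → best response I.
Agent 3 against (U, Q): payoffs 1, 8 → best response O.
Agent 3 against (D, P): payoffs 9, 2 → best response I.
Agent 3 against (D, Q): payoffs 0, 4 → best response O.
Mutual best responses: (U, P, I); (U, Q, O).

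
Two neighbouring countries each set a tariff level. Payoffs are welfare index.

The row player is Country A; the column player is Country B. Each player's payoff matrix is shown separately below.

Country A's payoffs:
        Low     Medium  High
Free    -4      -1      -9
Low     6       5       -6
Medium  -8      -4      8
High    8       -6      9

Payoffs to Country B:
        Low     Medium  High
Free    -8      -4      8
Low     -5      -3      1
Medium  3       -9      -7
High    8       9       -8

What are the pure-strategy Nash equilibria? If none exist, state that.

Country A against Low: payoffs -4, 6, -8, 8 → best response High.
Country A against Medium: payoffs -1, 5, -4, -6 → best response Low.
Country A against High: payoffs -9, -6, 8, 9 → best response High.
Country B against Free: payoffs -8, -4, 8 → best response High.
Country B against Low: payoffs -5, -3, 1 → best response High.
Country B against Medium: payoffs 3, -9, -7 → best response Low.
Country B against High: payoffs 8, 9, -8 → best response Medium.
No profile is a mutual best response for all players.

This game has no pure Nash equilibrium.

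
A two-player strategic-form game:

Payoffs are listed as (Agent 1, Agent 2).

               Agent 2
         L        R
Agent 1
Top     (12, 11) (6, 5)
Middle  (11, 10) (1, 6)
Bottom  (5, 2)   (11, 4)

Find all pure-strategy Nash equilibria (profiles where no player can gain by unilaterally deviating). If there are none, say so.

For each player, find the best response to each opponent profile; mutual best responses are the pure NE.
Agent 1 against L: payoffs 12, 11, 5 → best response Top.
Agent 1 against R: payoffs 6, 1, 11 → best response Bottom.
Agent 2 against Top: payoffs 11, 5 → best response L.
Agent 2 against Middle: payoffs 10, 6 → best response L.
Agent 2 against Bottom: payoffs 2, 4 → best response R.
Mutual best responses: (Top, L); (Bottom, R).

(Top, L); (Bottom, R)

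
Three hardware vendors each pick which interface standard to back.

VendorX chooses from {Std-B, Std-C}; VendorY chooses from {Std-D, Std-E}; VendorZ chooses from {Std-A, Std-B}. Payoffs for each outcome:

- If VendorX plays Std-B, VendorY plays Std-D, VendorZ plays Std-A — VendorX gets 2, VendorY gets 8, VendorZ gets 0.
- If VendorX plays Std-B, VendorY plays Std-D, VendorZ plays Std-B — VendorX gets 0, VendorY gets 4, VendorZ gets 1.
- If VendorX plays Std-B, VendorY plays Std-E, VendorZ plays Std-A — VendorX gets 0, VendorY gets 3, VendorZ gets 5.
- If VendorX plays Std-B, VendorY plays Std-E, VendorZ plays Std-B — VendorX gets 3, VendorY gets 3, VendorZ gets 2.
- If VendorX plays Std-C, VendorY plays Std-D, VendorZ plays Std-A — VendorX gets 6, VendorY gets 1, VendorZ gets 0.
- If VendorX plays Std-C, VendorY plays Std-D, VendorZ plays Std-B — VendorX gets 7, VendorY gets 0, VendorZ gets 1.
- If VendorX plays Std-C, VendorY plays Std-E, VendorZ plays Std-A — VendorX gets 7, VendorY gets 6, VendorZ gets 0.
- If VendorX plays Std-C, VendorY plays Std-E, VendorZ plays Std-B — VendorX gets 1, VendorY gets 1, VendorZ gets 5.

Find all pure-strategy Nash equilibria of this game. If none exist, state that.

none

VendorX against (Std-D, Std-A): payoffs 2, 6 → best response Std-C.
VendorX against (Std-D, Std-B): payoffs 0, 7 → best response Std-C.
VendorX against (Std-E, Std-A): payoffs 0, 7 → best response Std-C.
VendorX against (Std-E, Std-B): payoffs 3, 1 → best response Std-B.
VendorY against (Std-B, Std-A): payoffs 8, 3 → best response Std-D.
VendorY against (Std-B, Std-B): payoffs 4, 3 → best response Std-D.
VendorY against (Std-C, Std-A): payoffs 1, 6 → best response Std-E.
VendorY against (Std-C, Std-B): payoffs 0, 1 → best response Std-E.
VendorZ against (Std-B, Std-D): payoffs 0, 1 → best response Std-B.
VendorZ against (Std-B, Std-E): payoffs 5, 2 → best response Std-A.
VendorZ against (Std-C, Std-D): payoffs 0, 1 → best response Std-B.
VendorZ against (Std-C, Std-E): payoffs 0, 5 → best response Std-B.
No profile is a mutual best response for all players.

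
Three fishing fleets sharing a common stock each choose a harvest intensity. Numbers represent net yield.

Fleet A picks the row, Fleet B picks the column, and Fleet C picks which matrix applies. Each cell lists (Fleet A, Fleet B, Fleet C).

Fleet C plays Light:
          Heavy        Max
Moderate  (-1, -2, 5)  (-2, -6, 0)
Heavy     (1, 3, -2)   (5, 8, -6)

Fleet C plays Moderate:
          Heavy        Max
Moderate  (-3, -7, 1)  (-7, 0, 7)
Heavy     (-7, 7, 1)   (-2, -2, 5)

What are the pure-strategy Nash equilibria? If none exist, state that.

(Moderate, Heavy, Light): Fleet A can switch to Heavy (-1 → 1). Not NE.
(Moderate, Heavy, Moderate): Fleet B can switch to Max (-7 → 0). Not NE.
(Moderate, Max, Light): Fleet A can switch to Heavy (-2 → 5). Not NE.
(Moderate, Max, Moderate): Fleet A can switch to Heavy (-7 → -2). Not NE.
(Heavy, Heavy, Light): Fleet B can switch to Max (3 → 8). Not NE.
(Heavy, Heavy, Moderate): Fleet A can switch to Moderate (-7 → -3). Not NE.
(Heavy, Max, Light): Fleet C can switch to Moderate (-6 → 5). Not NE.
(Heavy, Max, Moderate): Fleet B can switch to Heavy (-2 → 7). Not NE.

This game has no pure Nash equilibrium.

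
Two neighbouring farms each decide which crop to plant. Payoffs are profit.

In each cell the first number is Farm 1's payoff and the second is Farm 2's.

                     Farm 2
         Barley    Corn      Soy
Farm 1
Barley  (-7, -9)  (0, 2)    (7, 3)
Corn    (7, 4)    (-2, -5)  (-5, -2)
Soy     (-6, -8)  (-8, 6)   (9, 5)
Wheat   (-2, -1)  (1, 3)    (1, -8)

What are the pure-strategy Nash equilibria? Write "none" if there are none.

(Corn, Barley), (Wheat, Corn)

Farm 1 against Barley: payoffs -7, 7, -6, -2 → best response Corn.
Farm 1 against Corn: payoffs 0, -2, -8, 1 → best response Wheat.
Farm 1 against Soy: payoffs 7, -5, 9, 1 → best response Soy.
Farm 2 against Barley: payoffs -9, 2, 3 → best response Soy.
Farm 2 against Corn: payoffs 4, -5, -2 → best response Barley.
Farm 2 against Soy: payoffs -8, 6, 5 → best response Corn.
Farm 2 against Wheat: payoffs -1, 3, -8 → best response Corn.
Mutual best responses: (Corn, Barley); (Wheat, Corn).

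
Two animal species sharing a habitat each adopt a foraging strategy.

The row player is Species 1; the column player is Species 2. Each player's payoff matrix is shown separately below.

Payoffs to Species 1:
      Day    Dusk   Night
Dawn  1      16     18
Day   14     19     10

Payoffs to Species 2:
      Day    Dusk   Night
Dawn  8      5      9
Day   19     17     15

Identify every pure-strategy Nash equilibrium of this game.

(Dawn, Day): Species 1 can switch to Day (1 → 14). Not NE.
(Dawn, Dusk): Species 1 can switch to Day (16 → 19). Not NE.
(Dawn, Night): Species 1 gets 18, best alternative 10; Species 2 gets 9, best alternative 8. No profitable deviation — NE.
(Day, Day): Species 1 gets 14, best alternative 1; Species 2 gets 19, best alternative 17. No profitable deviation — NE.
(Day, Dusk): Species 2 can switch to Day (17 → 19). Not NE.
(Day, Night): Species 1 can switch to Dawn (10 → 18). Not NE.

(Dawn, Night); (Day, Day)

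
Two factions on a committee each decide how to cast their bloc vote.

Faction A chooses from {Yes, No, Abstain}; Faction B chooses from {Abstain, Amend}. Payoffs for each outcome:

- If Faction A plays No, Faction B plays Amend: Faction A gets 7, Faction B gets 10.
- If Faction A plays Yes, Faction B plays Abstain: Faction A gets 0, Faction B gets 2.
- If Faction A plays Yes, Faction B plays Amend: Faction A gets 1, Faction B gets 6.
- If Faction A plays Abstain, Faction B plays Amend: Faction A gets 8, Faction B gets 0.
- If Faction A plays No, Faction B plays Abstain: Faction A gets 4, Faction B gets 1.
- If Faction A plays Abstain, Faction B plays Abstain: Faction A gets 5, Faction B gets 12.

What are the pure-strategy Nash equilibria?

Pure NE: (Abstain, Abstain)

Faction A against Abstain: payoffs 0, 4, 5 → best response Abstain.
Faction A against Amend: payoffs 1, 7, 8 → best response Abstain.
Faction B against Yes: payoffs 2, 6 → best response Amend.
Faction B against No: payoffs 1, 10 → best response Amend.
Faction B against Abstain: payoffs 12, 0 → best response Abstain.
Mutual best responses: (Abstain, Abstain).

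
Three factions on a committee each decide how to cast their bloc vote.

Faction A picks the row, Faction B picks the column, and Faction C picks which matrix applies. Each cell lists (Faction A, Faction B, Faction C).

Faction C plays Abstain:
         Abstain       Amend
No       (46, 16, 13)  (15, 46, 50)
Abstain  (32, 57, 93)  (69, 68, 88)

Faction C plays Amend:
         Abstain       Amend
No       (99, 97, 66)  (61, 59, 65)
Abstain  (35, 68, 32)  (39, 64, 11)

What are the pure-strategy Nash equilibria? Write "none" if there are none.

(No, Abstain, Amend), (Abstain, Amend, Abstain)

For each player, find the best response to each opponent profile; mutual best responses are the pure NE.
Faction A against (Abstain, Abstain): payoffs 46, 32 → best response No.
Faction A against (Abstain, Amend): payoffs 99, 35 → best response No.
Faction A against (Amend, Abstain): payoffs 15, 69 → best response Abstain.
Faction A against (Amend, Amend): payoffs 61, 39 → best response No.
Faction B against (No, Abstain): payoffs 16, 46 → best response Amend.
Faction B against (No, Amend): payoffs 97, 59 → best response Abstain.
Faction B against (Abstain, Abstain): payoffs 57, 68 → best response Amend.
Faction B against (Abstain, Amend): payoffs 68, 64 → best response Abstain.
Faction C against (No, Abstain): payoffs 13, 66 → best response Amend.
Faction C against (No, Amend): payoffs 50, 65 → best response Amend.
Faction C against (Abstain, Abstain): payoffs 93, 32 → best response Abstain.
Faction C against (Abstain, Amend): payoffs 88, 11 → best response Abstain.
Mutual best responses: (No, Abstain, Amend); (Abstain, Amend, Abstain).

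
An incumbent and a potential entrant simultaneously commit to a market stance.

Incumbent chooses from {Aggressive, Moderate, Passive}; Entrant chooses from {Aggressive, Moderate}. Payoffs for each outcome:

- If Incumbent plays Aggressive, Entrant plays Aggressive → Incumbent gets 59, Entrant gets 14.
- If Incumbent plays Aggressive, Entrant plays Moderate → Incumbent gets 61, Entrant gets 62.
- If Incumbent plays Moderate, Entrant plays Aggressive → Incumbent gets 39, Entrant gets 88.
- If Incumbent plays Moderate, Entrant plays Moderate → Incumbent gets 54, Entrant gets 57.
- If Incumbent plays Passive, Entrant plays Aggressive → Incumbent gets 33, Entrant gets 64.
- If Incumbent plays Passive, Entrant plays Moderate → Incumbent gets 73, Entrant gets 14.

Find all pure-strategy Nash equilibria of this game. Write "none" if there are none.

There is no pure-strategy Nash equilibrium.

Incumbent against Aggressive: payoffs 59, 39, 33 → best response Aggressive.
Incumbent against Moderate: payoffs 61, 54, 73 → best response Passive.
Entrant against Aggressive: payoffs 14, 62 → best response Moderate.
Entrant against Moderate: payoffs 88, 57 → best response Aggressive.
Entrant against Passive: payoffs 64, 14 → best response Aggressive.
No profile is a mutual best response for all players.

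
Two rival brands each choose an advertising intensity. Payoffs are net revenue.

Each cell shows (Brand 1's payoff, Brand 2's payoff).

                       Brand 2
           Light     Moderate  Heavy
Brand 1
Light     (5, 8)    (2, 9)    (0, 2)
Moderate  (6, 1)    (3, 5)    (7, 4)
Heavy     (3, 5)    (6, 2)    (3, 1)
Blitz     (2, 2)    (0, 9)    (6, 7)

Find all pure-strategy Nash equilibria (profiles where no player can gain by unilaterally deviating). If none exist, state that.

This game has no pure Nash equilibrium.

For each strategy profile, look for a profitable unilateral deviation.
(Light, Light): Brand 1 can switch to Moderate (5 → 6). Not NE.
(Light, Moderate): Brand 1 can switch to Moderate (2 → 3). Not NE.
(Light, Heavy): Brand 1 can switch to Moderate (0 → 7). Not NE.
(Moderate, Light): Brand 2 can switch to Moderate (1 → 5). Not NE.
(Moderate, Moderate): Brand 1 can switch to Heavy (3 → 6). Not NE.
(Moderate, Heavy): Brand 2 can switch to Moderate (4 → 5). Not NE.
(The remaining 6 profiles each have a profitable deviation by the same check.)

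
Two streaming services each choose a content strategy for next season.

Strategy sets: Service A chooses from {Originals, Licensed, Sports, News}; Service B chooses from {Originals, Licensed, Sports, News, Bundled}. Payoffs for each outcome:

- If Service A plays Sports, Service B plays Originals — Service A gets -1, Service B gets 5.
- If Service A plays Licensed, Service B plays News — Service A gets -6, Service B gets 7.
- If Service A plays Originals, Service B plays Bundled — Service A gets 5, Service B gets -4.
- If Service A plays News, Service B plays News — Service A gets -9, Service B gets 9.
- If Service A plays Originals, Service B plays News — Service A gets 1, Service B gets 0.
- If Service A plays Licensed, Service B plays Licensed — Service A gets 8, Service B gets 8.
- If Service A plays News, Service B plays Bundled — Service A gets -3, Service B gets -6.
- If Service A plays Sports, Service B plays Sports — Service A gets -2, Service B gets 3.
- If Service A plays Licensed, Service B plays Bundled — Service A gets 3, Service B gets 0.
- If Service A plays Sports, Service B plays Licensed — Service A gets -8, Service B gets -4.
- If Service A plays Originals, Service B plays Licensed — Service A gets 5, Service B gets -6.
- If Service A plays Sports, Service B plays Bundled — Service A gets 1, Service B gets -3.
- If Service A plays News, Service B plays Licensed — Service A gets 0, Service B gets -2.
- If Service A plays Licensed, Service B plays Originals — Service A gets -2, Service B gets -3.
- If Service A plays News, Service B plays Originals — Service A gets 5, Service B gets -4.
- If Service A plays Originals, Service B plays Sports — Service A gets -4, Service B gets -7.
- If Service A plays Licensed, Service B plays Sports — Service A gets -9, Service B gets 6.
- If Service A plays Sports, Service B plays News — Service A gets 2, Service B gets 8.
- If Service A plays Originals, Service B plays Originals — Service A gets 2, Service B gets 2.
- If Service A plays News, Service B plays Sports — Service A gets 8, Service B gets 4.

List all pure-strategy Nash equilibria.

The pure Nash equilibria are (Licensed, Licensed); (Sports, News).

Service A against Originals: payoffs 2, -2, -1, 5 → best response News.
Service A against Licensed: payoffs 5, 8, -8, 0 → best response Licensed.
Service A against Sports: payoffs -4, -9, -2, 8 → best response News.
Service A against News: payoffs 1, -6, 2, -9 → best response Sports.
Service A against Bundled: payoffs 5, 3, 1, -3 → best response Originals.
Service B against Originals: payoffs 2, -6, -7, 0, -4 → best response Originals.
Service B against Licensed: payoffs -3, 8, 6, 7, 0 → best response Licensed.
Service B against Sports: payoffs 5, -4, 3, 8, -3 → best response News.
Service B against News: payoffs -4, -2, 4, 9, -6 → best response News.
Mutual best responses: (Licensed, Licensed); (Sports, News).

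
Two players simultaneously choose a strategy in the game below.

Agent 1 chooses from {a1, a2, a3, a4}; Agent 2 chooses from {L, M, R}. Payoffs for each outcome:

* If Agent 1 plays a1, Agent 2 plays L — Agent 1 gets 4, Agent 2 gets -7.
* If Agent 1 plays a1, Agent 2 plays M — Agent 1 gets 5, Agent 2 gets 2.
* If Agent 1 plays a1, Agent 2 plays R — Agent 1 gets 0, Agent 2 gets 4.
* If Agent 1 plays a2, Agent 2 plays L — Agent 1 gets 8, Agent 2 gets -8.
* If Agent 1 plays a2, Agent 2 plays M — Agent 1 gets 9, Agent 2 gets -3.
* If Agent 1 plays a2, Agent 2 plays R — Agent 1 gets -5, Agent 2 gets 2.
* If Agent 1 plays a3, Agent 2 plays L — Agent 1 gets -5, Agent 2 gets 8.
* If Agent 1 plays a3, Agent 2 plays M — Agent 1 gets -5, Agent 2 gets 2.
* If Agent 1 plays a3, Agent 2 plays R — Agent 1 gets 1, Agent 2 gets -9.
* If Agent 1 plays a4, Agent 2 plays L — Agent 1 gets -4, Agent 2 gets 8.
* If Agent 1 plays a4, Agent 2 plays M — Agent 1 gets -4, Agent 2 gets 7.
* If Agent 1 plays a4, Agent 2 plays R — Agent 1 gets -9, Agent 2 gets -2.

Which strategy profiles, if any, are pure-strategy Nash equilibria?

No pure-strategy Nash equilibrium.

Agent 1 against L: payoffs 4, 8, -5, -4 → best response a2.
Agent 1 against M: payoffs 5, 9, -5, -4 → best response a2.
Agent 1 against R: payoffs 0, -5, 1, -9 → best response a3.
Agent 2 against a1: payoffs -7, 2, 4 → best response R.
Agent 2 against a2: payoffs -8, -3, 2 → best response R.
Agent 2 against a3: payoffs 8, 2, -9 → best response L.
Agent 2 against a4: payoffs 8, 7, -2 → best response L.
No profile is a mutual best response for all players.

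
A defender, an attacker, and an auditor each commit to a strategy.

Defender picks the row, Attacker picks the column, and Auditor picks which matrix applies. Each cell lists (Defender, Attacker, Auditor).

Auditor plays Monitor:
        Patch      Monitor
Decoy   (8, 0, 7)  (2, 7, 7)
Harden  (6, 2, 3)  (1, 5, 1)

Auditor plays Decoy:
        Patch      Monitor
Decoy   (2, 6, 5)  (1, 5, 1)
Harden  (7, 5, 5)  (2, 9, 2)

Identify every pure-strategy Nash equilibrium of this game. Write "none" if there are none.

For each player, find the best response to each opponent profile; mutual best responses are the pure NE.
Defender against (Patch, Monitor): payoffs 8, 6 → best response Decoy.
Defender against (Patch, Decoy): payoffs 2, 7 → best response Harden.
Defender against (Monitor, Monitor): payoffs 2, 1 → best response Decoy.
Defender against (Monitor, Decoy): payoffs 1, 2 → best response Harden.
Attacker against (Decoy, Monitor): payoffs 0, 7 → best response Monitor.
Attacker against (Decoy, Decoy): payoffs 6, 5 → best response Patch.
Attacker against (Harden, Monitor): payoffs 2, 5 → best response Monitor.
Attacker against (Harden, Decoy): payoffs 5, 9 → best response Monitor.
Auditor against (Decoy, Patch): payoffs 7, 5 → best response Monitor.
Auditor against (Decoy, Monitor): payoffs 7, 1 → best response Monitor.
Auditor against (Harden, Patch): payoffs 3, 5 → best response Decoy.
Auditor against (Harden, Monitor): payoffs 1, 2 → best response Decoy.
Mutual best responses: (Decoy, Monitor, Monitor); (Harden, Monitor, Decoy).

Pure-strategy Nash equilibria: (Decoy, Monitor, Monitor), (Harden, Monitor, Decoy)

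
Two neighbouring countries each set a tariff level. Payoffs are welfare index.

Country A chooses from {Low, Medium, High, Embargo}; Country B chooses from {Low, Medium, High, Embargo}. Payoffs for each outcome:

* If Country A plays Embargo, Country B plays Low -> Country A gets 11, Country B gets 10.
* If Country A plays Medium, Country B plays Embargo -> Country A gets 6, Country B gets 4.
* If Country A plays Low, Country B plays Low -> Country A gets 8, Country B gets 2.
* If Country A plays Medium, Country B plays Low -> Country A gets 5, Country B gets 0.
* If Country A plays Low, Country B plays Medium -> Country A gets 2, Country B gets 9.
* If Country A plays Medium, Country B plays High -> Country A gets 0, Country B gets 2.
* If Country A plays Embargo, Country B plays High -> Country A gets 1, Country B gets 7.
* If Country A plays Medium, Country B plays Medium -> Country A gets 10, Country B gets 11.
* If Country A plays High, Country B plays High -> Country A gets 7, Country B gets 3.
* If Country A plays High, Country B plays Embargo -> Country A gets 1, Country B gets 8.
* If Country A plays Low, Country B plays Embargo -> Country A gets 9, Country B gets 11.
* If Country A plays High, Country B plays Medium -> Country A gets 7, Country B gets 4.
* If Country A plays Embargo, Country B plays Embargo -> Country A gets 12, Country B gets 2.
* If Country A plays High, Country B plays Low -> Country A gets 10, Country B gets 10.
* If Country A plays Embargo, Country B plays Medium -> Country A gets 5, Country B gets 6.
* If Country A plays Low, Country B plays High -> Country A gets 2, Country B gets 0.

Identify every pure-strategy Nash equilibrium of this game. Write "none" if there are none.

Check each profile: it is a Nash equilibrium iff no player can strictly gain by switching unilaterally.
(Low, Low): Country A can switch to High (8 → 10). Not NE.
(Low, Medium): Country A can switch to Medium (2 → 10). Not NE.
(Low, High): Country A can switch to High (2 → 7). Not NE.
(Low, Embargo): Country A can switch to Embargo (9 → 12). Not NE.
(Medium, Low): Country A can switch to Low (5 → 8). Not NE.
(Medium, Medium): Country A gets 10, best alternative 7; Country B gets 11, best alternative 4. No profitable deviation — NE.
(Medium, High): Country A can switch to Low (0 → 2). Not NE.
(Medium, Embargo): Country A can switch to Low (6 → 9). Not NE.
(High, Low): Country A can switch to Embargo (10 → 11). Not NE.
(Embargo, Low): Country A gets 11, best alternative 10; Country B gets 10, best alternative 7. No profitable deviation — NE.
(The remaining 6 profiles each have a profitable deviation by the same check.)

The pure Nash equilibria are (Medium, Medium) and (Embargo, Low).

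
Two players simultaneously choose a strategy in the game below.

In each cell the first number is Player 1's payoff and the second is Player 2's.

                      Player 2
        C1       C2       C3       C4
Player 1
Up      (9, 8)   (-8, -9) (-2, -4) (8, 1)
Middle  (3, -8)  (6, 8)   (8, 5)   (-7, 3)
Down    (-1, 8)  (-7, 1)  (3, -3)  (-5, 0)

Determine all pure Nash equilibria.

Player 1 against C1: payoffs 9, 3, -1 → best response Up.
Player 1 against C2: payoffs -8, 6, -7 → best response Middle.
Player 1 against C3: payoffs -2, 8, 3 → best response Middle.
Player 1 against C4: payoffs 8, -7, -5 → best response Up.
Player 2 against Up: payoffs 8, -9, -4, 1 → best response C1.
Player 2 against Middle: payoffs -8, 8, 5, 3 → best response C2.
Player 2 against Down: payoffs 8, 1, -3, 0 → best response C1.
Mutual best responses: (Up, C1); (Middle, C2).

The pure Nash equilibria are (Up, C1); (Middle, C2).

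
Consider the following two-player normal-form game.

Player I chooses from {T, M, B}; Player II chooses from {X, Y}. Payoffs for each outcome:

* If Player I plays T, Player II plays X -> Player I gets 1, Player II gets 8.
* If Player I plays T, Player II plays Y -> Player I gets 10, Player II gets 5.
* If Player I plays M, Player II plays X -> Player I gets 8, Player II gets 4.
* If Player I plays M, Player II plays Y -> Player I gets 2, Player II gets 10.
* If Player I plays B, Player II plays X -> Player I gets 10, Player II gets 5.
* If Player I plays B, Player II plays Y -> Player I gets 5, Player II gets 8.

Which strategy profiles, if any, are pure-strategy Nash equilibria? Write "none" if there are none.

This game has no pure Nash equilibrium.

Player I against X: payoffs 1, 8, 10 → best response B.
Player I against Y: payoffs 10, 2, 5 → best response T.
Player II against T: payoffs 8, 5 → best response X.
Player II against M: payoffs 4, 10 → best response Y.
Player II against B: payoffs 5, 8 → best response Y.
No profile is a mutual best response for all players.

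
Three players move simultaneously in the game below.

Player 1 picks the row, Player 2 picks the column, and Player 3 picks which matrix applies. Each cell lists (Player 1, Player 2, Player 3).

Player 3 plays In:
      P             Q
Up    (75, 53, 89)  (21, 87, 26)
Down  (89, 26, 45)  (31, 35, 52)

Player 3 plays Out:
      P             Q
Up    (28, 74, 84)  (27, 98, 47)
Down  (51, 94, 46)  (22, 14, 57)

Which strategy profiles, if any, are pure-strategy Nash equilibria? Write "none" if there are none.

The pure Nash equilibria are (Up, Q, Out) and (Down, P, Out).

(Up, P, In): Player 1 can switch to Down (75 → 89). Not NE.
(Up, P, Out): Player 1 can switch to Down (28 → 51). Not NE.
(Up, Q, In): Player 1 can switch to Down (21 → 31). Not NE.
(Up, Q, Out): Player 1 gets 27, best alternative 22; Player 2 gets 98, best alternative 74; Player 3 gets 47, best alternative 26. No profitable deviation — NE.
(Down, P, In): Player 2 can switch to Q (26 → 35). Not NE.
(Down, P, Out): Player 1 gets 51, best alternative 28; Player 2 gets 94, best alternative 14; Player 3 gets 46, best alternative 45. No profitable deviation — NE.
(Down, Q, In): Player 3 can switch to Out (52 → 57). Not NE.
(Down, Q, Out): Player 1 can switch to Up (22 → 27). Not NE.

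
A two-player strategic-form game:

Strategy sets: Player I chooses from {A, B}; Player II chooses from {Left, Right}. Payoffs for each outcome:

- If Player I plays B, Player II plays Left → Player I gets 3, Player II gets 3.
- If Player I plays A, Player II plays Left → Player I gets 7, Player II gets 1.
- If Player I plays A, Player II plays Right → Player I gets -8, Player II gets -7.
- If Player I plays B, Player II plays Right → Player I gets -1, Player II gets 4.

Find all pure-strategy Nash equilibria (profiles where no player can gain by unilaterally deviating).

Pure-strategy Nash equilibria: (A, Left) and (B, Right)

Player I against Left: payoffs 7, 3 → best response A.
Player I against Right: payoffs -8, -1 → best response B.
Player II against A: payoffs 1, -7 → best response Left.
Player II against B: payoffs 3, 4 → best response Right.
Mutual best responses: (A, Left); (B, Right).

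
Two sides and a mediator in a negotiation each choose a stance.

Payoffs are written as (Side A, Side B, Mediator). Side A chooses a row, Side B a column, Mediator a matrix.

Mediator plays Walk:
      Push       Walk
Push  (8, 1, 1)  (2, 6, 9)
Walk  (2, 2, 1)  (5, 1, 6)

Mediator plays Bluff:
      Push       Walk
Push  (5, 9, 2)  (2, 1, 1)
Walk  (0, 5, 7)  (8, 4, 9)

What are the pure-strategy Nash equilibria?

Pure NE: (Push, Push, Bluff)

For each strategy profile, look for a profitable unilateral deviation.
(Push, Push, Walk): Side B can switch to Walk (1 → 6). Not NE.
(Push, Push, Bluff): Side A gets 5, best alternative 0; Side B gets 9, best alternative 1; Mediator gets 2, best alternative 1. No profitable deviation — NE.
(Push, Walk, Walk): Side A can switch to Walk (2 → 5). Not NE.
(Push, Walk, Bluff): Side A can switch to Walk (2 → 8). Not NE.
(Walk, Push, Walk): Side A can switch to Push (2 → 8). Not NE.
(Walk, Push, Bluff): Side A can switch to Push (0 → 5). Not NE.
(Walk, Walk, Walk): Side B can switch to Push (1 → 2). Not NE.
(Walk, Walk, Bluff): Side B can switch to Push (4 → 5). Not NE.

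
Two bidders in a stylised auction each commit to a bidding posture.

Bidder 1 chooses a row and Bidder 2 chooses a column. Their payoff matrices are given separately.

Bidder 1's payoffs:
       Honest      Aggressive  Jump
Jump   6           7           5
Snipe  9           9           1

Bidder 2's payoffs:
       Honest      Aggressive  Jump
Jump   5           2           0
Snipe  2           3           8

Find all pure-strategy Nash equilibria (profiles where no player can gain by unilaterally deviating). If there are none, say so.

none

(Jump, Honest): Bidder 1 can switch to Snipe (6 → 9). Not NE.
(Jump, Aggressive): Bidder 1 can switch to Snipe (7 → 9). Not NE.
(Jump, Jump): Bidder 2 can switch to Honest (0 → 5). Not NE.
(Snipe, Honest): Bidder 2 can switch to Aggressive (2 → 3). Not NE.
(Snipe, Aggressive): Bidder 2 can switch to Jump (3 → 8). Not NE.
(Snipe, Jump): Bidder 1 can switch to Jump (1 → 5). Not NE.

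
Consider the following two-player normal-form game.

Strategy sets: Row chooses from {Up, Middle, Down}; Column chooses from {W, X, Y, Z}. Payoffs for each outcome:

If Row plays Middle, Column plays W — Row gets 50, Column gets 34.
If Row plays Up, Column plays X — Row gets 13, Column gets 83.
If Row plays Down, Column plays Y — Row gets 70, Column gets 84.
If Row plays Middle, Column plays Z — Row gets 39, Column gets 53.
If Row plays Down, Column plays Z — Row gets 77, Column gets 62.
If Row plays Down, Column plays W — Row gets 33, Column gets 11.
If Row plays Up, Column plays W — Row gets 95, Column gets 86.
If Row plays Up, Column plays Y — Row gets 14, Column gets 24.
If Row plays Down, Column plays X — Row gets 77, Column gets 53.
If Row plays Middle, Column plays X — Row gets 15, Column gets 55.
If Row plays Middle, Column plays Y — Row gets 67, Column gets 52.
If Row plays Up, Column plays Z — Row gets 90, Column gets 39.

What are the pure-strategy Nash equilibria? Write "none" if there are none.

Mark each player's best response to every combination of opponents' strategies; a profile where every player is best-responding is a pure Nash equilibrium.
Row against W: payoffs 95, 50, 33 → best response Up.
Row against X: payoffs 13, 15, 77 → best response Down.
Row against Y: payoffs 14, 67, 70 → best response Down.
Row against Z: payoffs 90, 39, 77 → best response Up.
Column against Up: payoffs 86, 83, 24, 39 → best response W.
Column against Middle: payoffs 34, 55, 52, 53 → best response X.
Column against Down: payoffs 11, 53, 84, 62 → best response Y.
Mutual best responses: (Up, W); (Down, Y).

(Up, W); (Down, Y)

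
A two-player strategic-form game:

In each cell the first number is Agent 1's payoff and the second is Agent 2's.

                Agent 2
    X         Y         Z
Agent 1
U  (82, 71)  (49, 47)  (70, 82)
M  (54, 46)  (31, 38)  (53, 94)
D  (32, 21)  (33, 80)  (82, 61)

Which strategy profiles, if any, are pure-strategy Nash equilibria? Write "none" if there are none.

For each strategy profile, look for a profitable unilateral deviation.
(U, X): Agent 2 can switch to Z (71 → 82). Not NE.
(U, Y): Agent 2 can switch to X (47 → 71). Not NE.
(U, Z): Agent 1 can switch to D (70 → 82). Not NE.
(M, X): Agent 1 can switch to U (54 → 82). Not NE.
(M, Y): Agent 1 can switch to U (31 → 49). Not NE.
(M, Z): Agent 1 can switch to U (53 → 70). Not NE.
(D, X): Agent 1 can switch to U (32 → 82). Not NE.
(D, Y): Agent 1 can switch to U (33 → 49). Not NE.
(The remaining 1 profile has a profitable deviation by the same check.)

No pure-strategy Nash equilibrium.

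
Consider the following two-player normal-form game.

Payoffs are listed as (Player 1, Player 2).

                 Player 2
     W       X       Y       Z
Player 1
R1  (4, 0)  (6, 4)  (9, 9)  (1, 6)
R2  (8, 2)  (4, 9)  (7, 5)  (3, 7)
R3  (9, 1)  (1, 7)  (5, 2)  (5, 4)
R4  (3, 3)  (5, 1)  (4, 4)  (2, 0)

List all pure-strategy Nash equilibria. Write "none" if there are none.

Player 1 against W: payoffs 4, 8, 9, 3 → best response R3.
Player 1 against X: payoffs 6, 4, 1, 5 → best response R1.
Player 1 against Y: payoffs 9, 7, 5, 4 → best response R1.
Player 1 against Z: payoffs 1, 3, 5, 2 → best response R3.
Player 2 against R1: payoffs 0, 4, 9, 6 → best response Y.
Player 2 against R2: payoffs 2, 9, 5, 7 → best response X.
Player 2 against R3: payoffs 1, 7, 2, 4 → best response X.
Player 2 against R4: payoffs 3, 1, 4, 0 → best response Y.
Mutual best responses: (R1, Y).

(R1, Y)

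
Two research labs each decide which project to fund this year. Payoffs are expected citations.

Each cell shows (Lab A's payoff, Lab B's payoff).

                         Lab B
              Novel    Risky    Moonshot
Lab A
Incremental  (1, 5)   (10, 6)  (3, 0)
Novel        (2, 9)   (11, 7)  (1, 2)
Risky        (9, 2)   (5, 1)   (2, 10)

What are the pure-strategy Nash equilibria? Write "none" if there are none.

Lab A against Novel: payoffs 1, 2, 9 → best response Risky.
Lab A against Risky: payoffs 10, 11, 5 → best response Novel.
Lab A against Moonshot: payoffs 3, 1, 2 → best response Incremental.
Lab B against Incremental: payoffs 5, 6, 0 → best response Risky.
Lab B against Novel: payoffs 9, 7, 2 → best response Novel.
Lab B against Risky: payoffs 2, 1, 10 → best response Moonshot.
No profile is a mutual best response for all players.

No pure-strategy Nash equilibrium.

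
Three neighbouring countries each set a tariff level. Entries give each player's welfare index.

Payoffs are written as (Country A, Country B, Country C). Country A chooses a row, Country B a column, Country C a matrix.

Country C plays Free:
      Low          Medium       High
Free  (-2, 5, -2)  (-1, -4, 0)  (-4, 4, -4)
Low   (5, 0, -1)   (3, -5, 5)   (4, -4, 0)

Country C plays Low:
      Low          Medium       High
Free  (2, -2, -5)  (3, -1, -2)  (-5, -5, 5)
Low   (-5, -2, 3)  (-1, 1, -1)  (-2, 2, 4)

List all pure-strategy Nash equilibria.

The unique pure-strategy Nash equilibrium is (Low, High, Low).

Mark each player's best response to every combination of opponents' strategies; a profile where every player is best-responding is a pure Nash equilibrium.
Country A against (Low, Free): payoffs -2, 5 → best response Low.
Country A against (Low, Low): payoffs 2, -5 → best response Free.
Country A against (Medium, Free): payoffs -1, 3 → best response Low.
Country A against (Medium, Low): payoffs 3, -1 → best response Free.
Country A against (High, Free): payoffs -4, 4 → best response Low.
Country A against (High, Low): payoffs -5, -2 → best response Low.
Country B against (Free, Free): payoffs 5, -4, 4 → best response Low.
Country B against (Free, Low): payoffs -2, -1, -5 → best response Medium.
Country B against (Low, Free): payoffs 0, -5, -4 → best response Low.
Country B against (Low, Low): payoffs -2, 1, 2 → best response High.
Country C against (Free, Low): payoffs -2, -5 → best response Free.
Country C against (Free, Medium): payoffs 0, -2 → best response Free.
Country C against (Free, High): payoffs -4, 5 → best response Low.
Country C against (Low, Low): payoffs -1, 3 → best response Low.
Country C against (Low, Medium): payoffs 5, -1 → best response Free.
Country C against (Low, High): payoffs 0, 4 → best response Low.
Mutual best responses: (Low, High, Low).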